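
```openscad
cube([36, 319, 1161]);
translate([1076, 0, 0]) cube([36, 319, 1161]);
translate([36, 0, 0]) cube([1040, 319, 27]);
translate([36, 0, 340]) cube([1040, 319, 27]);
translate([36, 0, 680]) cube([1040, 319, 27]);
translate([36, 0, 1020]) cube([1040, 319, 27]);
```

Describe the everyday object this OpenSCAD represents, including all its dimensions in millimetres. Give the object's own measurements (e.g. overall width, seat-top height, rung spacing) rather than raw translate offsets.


An open bookshelf. Two side panels, each 36 mm thick, 319 mm deep and 1161 mm tall, stand 1112 mm apart (outside-to-outside). Between them sit 4 shelves, each 27 mm thick and 319 mm deep, spanning the full gap between the sides. The bottom shelf rests on the floor (its underside at z = 0) and the clear gap between one shelf's top and the next shelf's underside is 313 mm.


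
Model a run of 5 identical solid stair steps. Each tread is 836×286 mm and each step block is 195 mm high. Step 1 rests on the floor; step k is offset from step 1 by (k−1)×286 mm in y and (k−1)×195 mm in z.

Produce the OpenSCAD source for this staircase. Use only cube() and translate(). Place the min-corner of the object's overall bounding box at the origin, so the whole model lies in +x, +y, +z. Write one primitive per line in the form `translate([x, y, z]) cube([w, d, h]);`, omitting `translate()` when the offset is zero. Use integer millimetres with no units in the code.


cube([836, 286, 195]);
translate([0, 286, 195]) cube([836, 286, 195]);
translate([0, 572, 390]) cube([836, 286, 195]);
translate([0, 858, 585]) cube([836, 286, 195]);
translate([0, 1144, 780]) cube([836, 286, 195]);


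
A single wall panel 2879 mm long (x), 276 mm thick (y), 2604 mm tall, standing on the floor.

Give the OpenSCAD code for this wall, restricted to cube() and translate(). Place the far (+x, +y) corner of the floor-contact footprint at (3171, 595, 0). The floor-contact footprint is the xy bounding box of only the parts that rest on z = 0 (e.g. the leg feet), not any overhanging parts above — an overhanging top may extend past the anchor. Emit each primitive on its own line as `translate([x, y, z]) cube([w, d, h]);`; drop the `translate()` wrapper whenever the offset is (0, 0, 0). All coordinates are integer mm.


translate([292, 319, 0]) cube([2879, 276, 2604]);


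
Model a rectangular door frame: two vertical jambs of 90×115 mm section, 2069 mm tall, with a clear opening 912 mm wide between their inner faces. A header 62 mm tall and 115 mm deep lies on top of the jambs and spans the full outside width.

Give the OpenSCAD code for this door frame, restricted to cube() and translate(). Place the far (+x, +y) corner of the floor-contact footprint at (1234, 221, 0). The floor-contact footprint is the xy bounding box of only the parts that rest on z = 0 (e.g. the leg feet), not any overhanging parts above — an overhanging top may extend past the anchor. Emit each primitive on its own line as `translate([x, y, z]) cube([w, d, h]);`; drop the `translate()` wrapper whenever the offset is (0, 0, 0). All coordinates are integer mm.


translate([142, 106, 0]) cube([90, 115, 2069]);
translate([1144, 106, 0]) cube([90, 115, 2069]);
translate([142, 106, 2069]) cube([1092, 115, 62]);


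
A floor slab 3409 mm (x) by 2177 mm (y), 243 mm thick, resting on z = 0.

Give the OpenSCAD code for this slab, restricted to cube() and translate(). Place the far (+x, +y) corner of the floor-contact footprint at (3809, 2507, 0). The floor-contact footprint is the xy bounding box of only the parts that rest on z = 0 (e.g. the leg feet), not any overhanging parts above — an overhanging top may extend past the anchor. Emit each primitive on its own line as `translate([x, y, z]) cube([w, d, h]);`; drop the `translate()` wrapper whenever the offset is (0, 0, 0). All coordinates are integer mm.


translate([400, 330, 0]) cube([3409, 2177, 243]);


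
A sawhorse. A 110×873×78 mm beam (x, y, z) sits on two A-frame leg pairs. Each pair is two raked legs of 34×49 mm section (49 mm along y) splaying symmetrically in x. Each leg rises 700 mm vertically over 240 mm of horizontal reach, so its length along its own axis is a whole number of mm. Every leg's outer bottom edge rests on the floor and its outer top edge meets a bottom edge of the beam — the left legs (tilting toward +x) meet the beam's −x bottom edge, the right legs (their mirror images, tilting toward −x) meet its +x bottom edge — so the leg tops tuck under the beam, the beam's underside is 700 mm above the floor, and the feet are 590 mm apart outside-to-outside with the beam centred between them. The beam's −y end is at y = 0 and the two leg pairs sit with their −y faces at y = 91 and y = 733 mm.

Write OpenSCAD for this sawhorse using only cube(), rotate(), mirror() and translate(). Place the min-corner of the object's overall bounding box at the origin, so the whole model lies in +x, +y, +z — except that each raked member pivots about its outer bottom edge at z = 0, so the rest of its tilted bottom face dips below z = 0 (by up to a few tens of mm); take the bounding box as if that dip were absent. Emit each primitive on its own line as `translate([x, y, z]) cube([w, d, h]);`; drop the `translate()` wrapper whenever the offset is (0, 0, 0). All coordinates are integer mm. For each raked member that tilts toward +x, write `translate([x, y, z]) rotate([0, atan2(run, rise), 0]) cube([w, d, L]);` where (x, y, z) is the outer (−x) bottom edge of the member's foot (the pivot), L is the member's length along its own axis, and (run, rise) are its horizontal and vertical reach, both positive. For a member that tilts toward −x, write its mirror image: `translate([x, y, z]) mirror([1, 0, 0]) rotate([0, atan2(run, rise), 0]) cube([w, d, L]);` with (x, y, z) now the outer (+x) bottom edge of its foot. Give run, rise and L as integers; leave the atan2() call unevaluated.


translate([240, 0, 700]) cube([110, 873, 78]);
translate([0, 91, 0]) rotate([0, atan2(240, 700), 0]) cube([34, 49, 740]);
translate([590, 91, 0]) mirror([1, 0, 0]) rotate([0, atan2(240, 700), 0]) cube([34, 49, 740]);
translate([0, 733, 0]) rotate([0, atan2(240, 700), 0]) cube([34, 49, 740]);
translate([590, 733, 0]) mirror([1, 0, 0]) rotate([0, atan2(240, 700), 0]) cube([34, 49, 740]);


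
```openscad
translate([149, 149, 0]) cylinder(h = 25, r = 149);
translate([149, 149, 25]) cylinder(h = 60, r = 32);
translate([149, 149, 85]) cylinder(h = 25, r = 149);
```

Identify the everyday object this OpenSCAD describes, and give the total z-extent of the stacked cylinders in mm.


A spool. The overall height is 110 mm.

Three coaxial cylinders, large–small–large — a spool. Two 25 mm flanges and a 60 mm core give 25 + 60 + 25 = 110 mm.


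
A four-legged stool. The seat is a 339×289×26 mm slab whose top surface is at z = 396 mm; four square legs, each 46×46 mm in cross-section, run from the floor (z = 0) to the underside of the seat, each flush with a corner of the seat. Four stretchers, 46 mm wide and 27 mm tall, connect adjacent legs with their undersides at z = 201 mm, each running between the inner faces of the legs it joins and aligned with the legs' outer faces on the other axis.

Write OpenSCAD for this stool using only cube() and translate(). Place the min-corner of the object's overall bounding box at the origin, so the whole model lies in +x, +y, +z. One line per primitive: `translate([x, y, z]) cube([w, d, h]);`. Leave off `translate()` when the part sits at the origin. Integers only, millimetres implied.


// leg_h = 396 - 26 = 370
// stretcher span = 339 - 2*46 = 247
translate([0, 0, 370]) cube([339, 289, 26]);
cube([46, 46, 370]);
translate([293, 0, 0]) cube([46, 46, 370]);
translate([0, 243, 0]) cube([46, 46, 370]);
translate([293, 243, 0]) cube([46, 46, 370]);
translate([46, 0, 201]) cube([247, 46, 27]);
translate([46, 243, 201]) cube([247, 46, 27]);
translate([0, 46, 201]) cube([46, 197, 27]);
translate([293, 46, 201]) cube([46, 197, 27]);


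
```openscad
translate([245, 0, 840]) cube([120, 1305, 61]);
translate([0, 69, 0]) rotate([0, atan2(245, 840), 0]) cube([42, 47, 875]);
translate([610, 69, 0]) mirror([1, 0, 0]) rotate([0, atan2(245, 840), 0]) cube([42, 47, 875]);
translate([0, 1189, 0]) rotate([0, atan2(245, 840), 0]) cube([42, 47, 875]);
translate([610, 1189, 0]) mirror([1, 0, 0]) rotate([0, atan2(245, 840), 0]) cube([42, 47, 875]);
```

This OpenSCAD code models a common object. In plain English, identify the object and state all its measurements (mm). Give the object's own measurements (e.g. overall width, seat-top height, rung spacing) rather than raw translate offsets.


A sawhorse. A 120×1305×61 mm beam (x, y, z) sits on two A-frame leg pairs. Each pair is two raked legs of 42×47 mm section (47 mm along y) splaying symmetrically in x. Each leg rises 840 mm vertically over 245 mm of horizontal reach and is 875 mm long along its own axis. Every leg's outer bottom edge rests on the floor and its outer top edge meets a bottom edge of the beam — the left legs (tilting toward +x) meet the beam's −x bottom edge, the right legs (their mirror images, tilting toward −x) meet its +x bottom edge — so the leg tops tuck under the beam, the beam's underside is 840 mm above the floor, and the feet are 610 mm apart outside-to-outside with the beam centred between them. The two leg pairs are set in 69 mm from either end of the beam.


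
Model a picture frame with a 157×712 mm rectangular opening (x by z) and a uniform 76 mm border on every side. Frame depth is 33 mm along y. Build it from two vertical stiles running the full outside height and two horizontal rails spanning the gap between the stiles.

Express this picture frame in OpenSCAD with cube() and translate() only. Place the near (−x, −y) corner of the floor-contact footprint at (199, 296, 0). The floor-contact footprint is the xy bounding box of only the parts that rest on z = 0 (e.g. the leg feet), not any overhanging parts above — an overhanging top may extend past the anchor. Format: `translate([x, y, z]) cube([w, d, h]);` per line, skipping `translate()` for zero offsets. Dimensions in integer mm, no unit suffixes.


translate([199, 296, 0]) cube([76, 33, 864]);
translate([432, 296, 0]) cube([76, 33, 864]);
translate([275, 296, 0]) cube([157, 33, 76]);
translate([275, 296, 788]) cube([157, 33, 76]);


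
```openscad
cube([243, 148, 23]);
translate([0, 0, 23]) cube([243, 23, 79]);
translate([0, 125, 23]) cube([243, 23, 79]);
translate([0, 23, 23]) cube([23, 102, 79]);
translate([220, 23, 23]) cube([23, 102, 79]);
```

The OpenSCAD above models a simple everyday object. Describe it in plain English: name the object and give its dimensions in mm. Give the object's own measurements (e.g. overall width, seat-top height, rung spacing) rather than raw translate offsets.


An open-topped rectangular box: outside dimensions 243×148×102 mm, with a uniform wall and base thickness of 23 mm. The base is a full 243×148 slab on the floor; four walls sit on top of the base. The front and back walls (the −y and +y sides) span the full width; the two side walls fit between them.


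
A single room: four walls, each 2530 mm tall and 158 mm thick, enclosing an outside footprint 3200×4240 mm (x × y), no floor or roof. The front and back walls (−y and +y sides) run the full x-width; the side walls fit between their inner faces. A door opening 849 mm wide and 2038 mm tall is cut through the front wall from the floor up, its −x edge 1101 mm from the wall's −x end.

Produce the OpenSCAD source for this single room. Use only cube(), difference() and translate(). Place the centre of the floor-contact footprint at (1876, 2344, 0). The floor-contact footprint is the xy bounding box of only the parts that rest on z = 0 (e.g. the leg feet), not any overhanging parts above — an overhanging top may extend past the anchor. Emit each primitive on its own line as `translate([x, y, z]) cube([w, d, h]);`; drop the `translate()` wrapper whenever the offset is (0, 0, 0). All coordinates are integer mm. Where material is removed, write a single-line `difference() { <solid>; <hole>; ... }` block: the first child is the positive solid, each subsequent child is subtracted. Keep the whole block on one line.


difference() { translate([276, 224, 0]) cube([3200, 158, 2530]); translate([1377, 224, 0]) cube([849, 158, 2038]); }
translate([276, 4306, 0]) cube([3200, 158, 2530]);
translate([276, 382, 0]) cube([158, 3924, 2530]);
translate([3318, 382, 0]) cube([158, 3924, 2530]);


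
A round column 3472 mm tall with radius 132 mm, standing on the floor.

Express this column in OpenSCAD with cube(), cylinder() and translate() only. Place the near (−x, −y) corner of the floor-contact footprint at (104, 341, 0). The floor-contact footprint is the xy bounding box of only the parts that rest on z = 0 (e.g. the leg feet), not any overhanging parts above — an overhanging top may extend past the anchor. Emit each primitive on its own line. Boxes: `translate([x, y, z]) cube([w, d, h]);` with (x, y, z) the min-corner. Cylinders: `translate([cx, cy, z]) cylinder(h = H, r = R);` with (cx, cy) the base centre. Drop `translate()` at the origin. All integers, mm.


translate([236, 473, 0]) cylinder(h = 3472, r = 132);


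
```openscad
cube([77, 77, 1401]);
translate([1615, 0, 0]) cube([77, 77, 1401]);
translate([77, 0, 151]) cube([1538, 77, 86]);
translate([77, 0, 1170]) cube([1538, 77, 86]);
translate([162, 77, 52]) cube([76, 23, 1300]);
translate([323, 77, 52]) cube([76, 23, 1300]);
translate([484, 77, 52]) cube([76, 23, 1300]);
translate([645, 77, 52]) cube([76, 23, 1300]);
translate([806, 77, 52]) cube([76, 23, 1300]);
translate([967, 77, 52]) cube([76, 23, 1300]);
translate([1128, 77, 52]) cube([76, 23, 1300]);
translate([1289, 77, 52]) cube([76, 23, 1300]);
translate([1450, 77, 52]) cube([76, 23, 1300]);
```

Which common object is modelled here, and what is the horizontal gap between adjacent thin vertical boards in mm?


A fence section. The picket gap is 85 mm.

Two posts, two rails, 9 pickets — a fence section. Span 1538 mm holds 9 pickets of 76 mm with 10 equal gaps: ⌊(1538 − 9·76) / 10⌋ = 85 mm.


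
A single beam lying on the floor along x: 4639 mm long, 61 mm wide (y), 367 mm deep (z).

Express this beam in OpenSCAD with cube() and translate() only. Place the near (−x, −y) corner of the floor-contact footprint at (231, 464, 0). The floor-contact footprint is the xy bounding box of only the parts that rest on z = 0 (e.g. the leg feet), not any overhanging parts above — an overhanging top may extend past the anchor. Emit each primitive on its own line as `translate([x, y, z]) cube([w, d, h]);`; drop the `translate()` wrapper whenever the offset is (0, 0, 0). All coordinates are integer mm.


translate([231, 464, 0]) cube([4639, 61, 367]);


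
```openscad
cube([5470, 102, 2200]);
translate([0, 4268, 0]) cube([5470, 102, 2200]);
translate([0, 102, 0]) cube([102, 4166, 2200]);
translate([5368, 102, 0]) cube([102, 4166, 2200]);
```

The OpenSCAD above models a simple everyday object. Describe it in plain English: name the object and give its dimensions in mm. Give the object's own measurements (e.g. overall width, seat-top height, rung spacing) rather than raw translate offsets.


The wall frame of a small rectangular building: four walls, each 2200 mm tall and 102 mm thick, enclosing a footprint 5470 mm (x) by 4370 mm (y) outside-to-outside, with no floor or roof. The front and back walls (the −y and +y sides) span the full width; the two side walls fit between them.


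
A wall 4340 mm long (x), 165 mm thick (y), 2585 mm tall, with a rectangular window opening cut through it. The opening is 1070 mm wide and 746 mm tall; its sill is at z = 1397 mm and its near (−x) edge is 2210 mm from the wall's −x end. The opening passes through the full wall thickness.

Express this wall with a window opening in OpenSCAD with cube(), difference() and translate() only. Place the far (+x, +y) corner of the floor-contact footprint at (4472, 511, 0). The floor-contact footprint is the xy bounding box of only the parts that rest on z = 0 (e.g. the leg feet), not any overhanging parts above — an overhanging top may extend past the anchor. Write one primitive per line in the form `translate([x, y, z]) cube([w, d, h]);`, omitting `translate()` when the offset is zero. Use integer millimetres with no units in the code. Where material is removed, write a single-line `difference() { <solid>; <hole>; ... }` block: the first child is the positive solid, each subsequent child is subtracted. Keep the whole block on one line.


difference() { translate([132, 346, 0]) cube([4340, 165, 2585]); translate([2342, 346, 1397]) cube([1070, 165, 746]); }


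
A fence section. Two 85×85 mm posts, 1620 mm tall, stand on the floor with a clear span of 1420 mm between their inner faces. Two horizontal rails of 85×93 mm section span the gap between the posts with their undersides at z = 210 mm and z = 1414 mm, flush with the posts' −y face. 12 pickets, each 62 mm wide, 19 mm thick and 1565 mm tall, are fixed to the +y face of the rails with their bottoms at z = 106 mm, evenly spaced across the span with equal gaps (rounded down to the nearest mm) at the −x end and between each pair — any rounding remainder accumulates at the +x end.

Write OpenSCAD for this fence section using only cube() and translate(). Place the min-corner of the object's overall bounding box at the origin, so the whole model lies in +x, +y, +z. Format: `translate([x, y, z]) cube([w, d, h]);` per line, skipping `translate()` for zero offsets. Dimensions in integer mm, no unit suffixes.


cube([85, 85, 1620]);
translate([1505, 0, 0]) cube([85, 85, 1620]);
translate([85, 0, 210]) cube([1420, 85, 93]);
translate([85, 0, 1414]) cube([1420, 85, 93]);
translate([137, 85, 106]) cube([62, 19, 1565]);
translate([251, 85, 106]) cube([62, 19, 1565]);
translate([365, 85, 106]) cube([62, 19, 1565]);
translate([479, 85, 106]) cube([62, 19, 1565]);
translate([593, 85, 106]) cube([62, 19, 1565]);
translate([707, 85, 106]) cube([62, 19, 1565]);
translate([821, 85, 106]) cube([62, 19, 1565]);
translate([935, 85, 106]) cube([62, 19, 1565]);
translate([1049, 85, 106]) cube([62, 19, 1565]);
translate([1163, 85, 106]) cube([62, 19, 1565]);
translate([1277, 85, 106]) cube([62, 19, 1565]);
translate([1391, 85, 106]) cube([62, 19, 1565]);


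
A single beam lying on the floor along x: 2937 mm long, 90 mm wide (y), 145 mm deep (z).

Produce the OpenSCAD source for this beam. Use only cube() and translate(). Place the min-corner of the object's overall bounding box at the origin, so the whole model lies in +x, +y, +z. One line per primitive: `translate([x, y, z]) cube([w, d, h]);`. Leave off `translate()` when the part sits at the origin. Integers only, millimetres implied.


cube([2937, 90, 145]);


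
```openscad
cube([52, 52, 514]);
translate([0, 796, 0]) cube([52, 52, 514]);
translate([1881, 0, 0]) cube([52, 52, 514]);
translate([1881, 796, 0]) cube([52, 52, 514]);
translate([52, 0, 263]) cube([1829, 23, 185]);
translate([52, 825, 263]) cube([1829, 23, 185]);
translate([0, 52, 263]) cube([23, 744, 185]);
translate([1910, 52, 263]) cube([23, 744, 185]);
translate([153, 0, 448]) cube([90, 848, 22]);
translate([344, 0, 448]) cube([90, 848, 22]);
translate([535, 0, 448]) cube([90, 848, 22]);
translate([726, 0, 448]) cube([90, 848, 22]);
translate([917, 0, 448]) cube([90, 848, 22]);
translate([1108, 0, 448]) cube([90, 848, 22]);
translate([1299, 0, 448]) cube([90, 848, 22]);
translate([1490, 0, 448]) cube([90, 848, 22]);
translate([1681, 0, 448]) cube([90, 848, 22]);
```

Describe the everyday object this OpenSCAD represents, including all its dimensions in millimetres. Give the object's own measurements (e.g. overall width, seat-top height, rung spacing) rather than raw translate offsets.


A bed frame 1933 mm long (x) by 848 mm wide (y). Four 52×52 mm corner posts, 514 mm tall, at the corners of the footprint. Four rails of 23 mm thickness and 185 mm height run between adjacent posts with their undersides at z = 263 mm, their outer faces flush with the outside of the frame (the two x-running rails run between the posts' inner faces; the two y-running rails run between the posts' inner faces). 9 slats, each 90 mm wide (x) and 22 mm thick, lie across the top of the two x-running rails, running the full 848 mm width of the frame in y; along x they sit between the end posts with a 101 mm gap after the −x posts and between neighbouring slats, leaving 110 mm before the +x posts.


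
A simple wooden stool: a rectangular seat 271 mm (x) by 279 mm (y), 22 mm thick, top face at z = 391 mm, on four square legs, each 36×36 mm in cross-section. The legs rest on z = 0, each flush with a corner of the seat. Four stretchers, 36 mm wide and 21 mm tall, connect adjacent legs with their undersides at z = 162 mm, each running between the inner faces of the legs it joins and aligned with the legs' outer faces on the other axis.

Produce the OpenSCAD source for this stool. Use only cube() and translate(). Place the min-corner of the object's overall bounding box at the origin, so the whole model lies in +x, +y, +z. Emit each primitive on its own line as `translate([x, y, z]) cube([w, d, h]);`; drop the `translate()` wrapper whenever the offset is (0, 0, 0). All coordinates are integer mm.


translate([0, 0, 369]) cube([271, 279, 22]);
cube([36, 36, 369]);
translate([235, 0, 0]) cube([36, 36, 369]);
translate([0, 243, 0]) cube([36, 36, 369]);
translate([235, 243, 0]) cube([36, 36, 369]);
translate([36, 0, 162]) cube([199, 36, 21]);
translate([36, 243, 162]) cube([199, 36, 21]);
translate([0, 36, 162]) cube([36, 207, 21]);
translate([235, 36, 162]) cube([36, 207, 21]);


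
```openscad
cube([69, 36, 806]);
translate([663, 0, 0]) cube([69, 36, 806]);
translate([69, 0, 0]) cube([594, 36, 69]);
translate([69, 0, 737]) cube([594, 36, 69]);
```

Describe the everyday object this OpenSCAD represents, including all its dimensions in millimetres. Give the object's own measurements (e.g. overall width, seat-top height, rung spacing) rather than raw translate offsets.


A rectangular picture frame lying in the x–z plane (depth along y). The opening is 594 mm wide (x) by 668 mm tall (z), surrounded by a border 69 mm wide on all four sides. The frame is 36 mm deep and is made of two full-height vertical stiles with two horizontal rails fitted between them.


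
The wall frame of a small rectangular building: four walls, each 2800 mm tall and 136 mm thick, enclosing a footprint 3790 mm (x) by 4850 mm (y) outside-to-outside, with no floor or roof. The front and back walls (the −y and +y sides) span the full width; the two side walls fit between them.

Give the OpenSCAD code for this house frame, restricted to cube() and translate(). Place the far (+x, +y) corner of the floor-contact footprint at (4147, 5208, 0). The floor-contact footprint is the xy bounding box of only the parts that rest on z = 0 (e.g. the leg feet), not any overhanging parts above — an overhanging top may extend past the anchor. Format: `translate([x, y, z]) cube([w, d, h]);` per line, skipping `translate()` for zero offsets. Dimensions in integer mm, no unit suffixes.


translate([357, 358, 0]) cube([3790, 136, 2800]);
translate([357, 5072, 0]) cube([3790, 136, 2800]);
translate([357, 494, 0]) cube([136, 4578, 2800]);
translate([4011, 494, 0]) cube([136, 4578, 2800]);


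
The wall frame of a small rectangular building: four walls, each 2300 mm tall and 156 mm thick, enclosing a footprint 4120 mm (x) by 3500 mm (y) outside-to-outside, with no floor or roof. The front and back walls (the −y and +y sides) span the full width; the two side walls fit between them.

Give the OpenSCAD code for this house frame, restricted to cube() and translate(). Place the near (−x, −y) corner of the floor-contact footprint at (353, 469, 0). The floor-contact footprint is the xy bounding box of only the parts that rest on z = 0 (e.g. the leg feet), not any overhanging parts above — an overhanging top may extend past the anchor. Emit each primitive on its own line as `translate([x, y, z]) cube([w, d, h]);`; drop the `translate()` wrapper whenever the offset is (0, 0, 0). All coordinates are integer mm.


translate([353, 469, 0]) cube([4120, 156, 2300]);
translate([353, 3813, 0]) cube([4120, 156, 2300]);
translate([353, 625, 0]) cube([156, 3188, 2300]);
translate([4317, 625, 0]) cube([156, 3188, 2300]);


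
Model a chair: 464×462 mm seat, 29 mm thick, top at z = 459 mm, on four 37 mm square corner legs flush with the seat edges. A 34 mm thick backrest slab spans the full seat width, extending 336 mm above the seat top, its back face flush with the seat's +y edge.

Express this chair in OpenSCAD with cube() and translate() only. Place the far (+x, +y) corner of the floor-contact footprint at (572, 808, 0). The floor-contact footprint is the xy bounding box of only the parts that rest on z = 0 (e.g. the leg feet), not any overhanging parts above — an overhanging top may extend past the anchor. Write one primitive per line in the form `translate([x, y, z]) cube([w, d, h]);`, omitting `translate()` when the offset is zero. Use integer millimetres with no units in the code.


// leg_h = 459 - 29 = 430
translate([108, 346, 430]) cube([464, 462, 29]);
translate([108, 346, 0]) cube([37, 37, 430]);
translate([535, 346, 0]) cube([37, 37, 430]);
translate([108, 771, 0]) cube([37, 37, 430]);
translate([535, 771, 0]) cube([37, 37, 430]);
translate([108, 774, 459]) cube([464, 34, 336]);


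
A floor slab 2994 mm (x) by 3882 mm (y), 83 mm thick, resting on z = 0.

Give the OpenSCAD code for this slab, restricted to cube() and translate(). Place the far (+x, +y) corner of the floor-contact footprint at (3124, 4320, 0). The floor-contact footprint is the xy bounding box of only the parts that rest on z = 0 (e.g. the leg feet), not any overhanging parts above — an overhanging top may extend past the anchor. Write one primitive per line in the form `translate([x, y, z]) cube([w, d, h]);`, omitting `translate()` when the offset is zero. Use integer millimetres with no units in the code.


translate([130, 438, 0]) cube([2994, 3882, 83]);


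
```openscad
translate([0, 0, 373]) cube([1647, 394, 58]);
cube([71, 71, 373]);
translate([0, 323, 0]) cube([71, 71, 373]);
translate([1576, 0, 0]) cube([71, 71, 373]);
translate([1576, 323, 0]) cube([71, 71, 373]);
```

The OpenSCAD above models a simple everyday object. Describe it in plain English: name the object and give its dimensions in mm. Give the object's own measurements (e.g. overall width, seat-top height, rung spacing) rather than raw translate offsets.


A bench: a 1647×394 mm seat slab, 58 mm thick, top at z = 431 mm, on four 71×71 mm square legs flush with the seat corners and standing on z = 0.


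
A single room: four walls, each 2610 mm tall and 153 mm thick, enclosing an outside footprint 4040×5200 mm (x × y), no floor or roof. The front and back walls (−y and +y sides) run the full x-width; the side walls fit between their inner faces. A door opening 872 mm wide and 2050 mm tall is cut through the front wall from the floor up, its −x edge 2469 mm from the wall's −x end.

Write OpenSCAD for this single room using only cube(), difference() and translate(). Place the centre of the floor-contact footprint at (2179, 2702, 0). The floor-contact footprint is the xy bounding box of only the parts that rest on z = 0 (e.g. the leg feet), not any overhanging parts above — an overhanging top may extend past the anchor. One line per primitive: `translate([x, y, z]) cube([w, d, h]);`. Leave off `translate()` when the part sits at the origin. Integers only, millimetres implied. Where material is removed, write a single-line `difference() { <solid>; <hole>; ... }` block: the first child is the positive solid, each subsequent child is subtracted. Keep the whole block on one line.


difference() { translate([159, 102, 0]) cube([4040, 153, 2610]); translate([2628, 102, 0]) cube([872, 153, 2050]); }
translate([159, 5149, 0]) cube([4040, 153, 2610]);
translate([159, 255, 0]) cube([153, 4894, 2610]);
translate([4046, 255, 0]) cube([153, 4894, 2610]);


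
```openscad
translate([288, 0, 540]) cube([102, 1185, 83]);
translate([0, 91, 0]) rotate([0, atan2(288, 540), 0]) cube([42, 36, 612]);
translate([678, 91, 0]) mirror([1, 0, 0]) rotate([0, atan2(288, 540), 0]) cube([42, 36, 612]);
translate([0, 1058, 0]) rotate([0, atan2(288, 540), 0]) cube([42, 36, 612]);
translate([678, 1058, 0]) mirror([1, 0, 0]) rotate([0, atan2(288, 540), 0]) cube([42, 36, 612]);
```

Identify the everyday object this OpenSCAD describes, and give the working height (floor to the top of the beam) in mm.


A sawhorse. The overall height is 623 mm.

A beam across two mirrored pairs of raked legs — a sawhorse. The beam's underside is at z = 540 (matching the legs' vertical rise in atan2(288, 540)) and the beam is 83 mm tall, so its top is at 540 + 83 = 623 mm. The raked legs top out at the beam's underside, so that is the highest point.


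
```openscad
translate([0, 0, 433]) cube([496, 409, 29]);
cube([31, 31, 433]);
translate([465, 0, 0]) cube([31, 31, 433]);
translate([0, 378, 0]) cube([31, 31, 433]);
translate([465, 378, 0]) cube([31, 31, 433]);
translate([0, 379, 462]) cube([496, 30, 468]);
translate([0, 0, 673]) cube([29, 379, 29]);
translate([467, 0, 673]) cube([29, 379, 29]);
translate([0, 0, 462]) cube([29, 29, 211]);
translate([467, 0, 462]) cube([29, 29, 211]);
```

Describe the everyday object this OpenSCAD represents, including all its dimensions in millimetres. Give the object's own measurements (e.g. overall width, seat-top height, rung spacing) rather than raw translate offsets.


A chair. The seat is a 496×409×29 mm slab with its top at z = 462 mm, on four 31×31 mm corner legs (flush with the seat edges, standing on z = 0). A flat backrest 30 mm thick, 468 mm tall, spans the full seat width and rises from the seat top along its +y edge, rear face flush with the rear of the seat. Two armrests of 29×29 mm section run along each side from the seat's front edge to the front of the backrest, top faces 240 mm above the seat top and outer faces flush with the seat's x-edges; a 29×29 mm post under the front of each armrest stands on the seat at the front corner.


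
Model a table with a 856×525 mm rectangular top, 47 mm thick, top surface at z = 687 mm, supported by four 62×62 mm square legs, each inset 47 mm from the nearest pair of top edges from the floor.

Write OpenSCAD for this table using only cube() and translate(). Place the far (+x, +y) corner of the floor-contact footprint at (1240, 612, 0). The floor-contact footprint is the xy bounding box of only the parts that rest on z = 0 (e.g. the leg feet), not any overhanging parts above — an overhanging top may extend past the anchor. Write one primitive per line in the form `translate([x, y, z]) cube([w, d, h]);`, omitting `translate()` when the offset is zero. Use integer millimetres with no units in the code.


// leg_h = 687 - 47 = 640
translate([431, 134, 640]) cube([856, 525, 47]);
translate([478, 181, 0]) cube([62, 62, 640]);
translate([1178, 181, 0]) cube([62, 62, 640]);
translate([478, 550, 0]) cube([62, 62, 640]);
translate([1178, 550, 0]) cube([62, 62, 640]);


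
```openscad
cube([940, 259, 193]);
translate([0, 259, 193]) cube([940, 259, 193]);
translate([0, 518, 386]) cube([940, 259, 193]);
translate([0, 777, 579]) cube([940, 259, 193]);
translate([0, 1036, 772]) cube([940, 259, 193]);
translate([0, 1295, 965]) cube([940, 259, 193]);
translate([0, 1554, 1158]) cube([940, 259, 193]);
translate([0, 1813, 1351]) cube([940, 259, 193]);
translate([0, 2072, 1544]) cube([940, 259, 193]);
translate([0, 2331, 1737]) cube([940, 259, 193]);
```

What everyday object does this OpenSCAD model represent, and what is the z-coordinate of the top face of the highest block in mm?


A staircase. The total rise is 1930 mm.

10 identical blocks, each offset up and back from the previous — a staircase. Each step is 193 mm tall and there are 10 of them, so the total rise is 10 × 193 = 1930 mm.


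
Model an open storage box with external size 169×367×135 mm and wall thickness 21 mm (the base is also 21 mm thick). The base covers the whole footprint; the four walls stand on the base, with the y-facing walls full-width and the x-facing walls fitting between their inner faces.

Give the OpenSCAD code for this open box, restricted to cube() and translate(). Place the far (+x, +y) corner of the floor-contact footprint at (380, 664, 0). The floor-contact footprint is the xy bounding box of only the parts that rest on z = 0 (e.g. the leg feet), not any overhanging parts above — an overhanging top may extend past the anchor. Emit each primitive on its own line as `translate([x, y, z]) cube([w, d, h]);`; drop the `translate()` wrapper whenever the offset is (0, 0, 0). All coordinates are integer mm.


translate([211, 297, 0]) cube([169, 367, 21]);
translate([211, 297, 21]) cube([169, 21, 114]);
translate([211, 643, 21]) cube([169, 21, 114]);
translate([211, 318, 21]) cube([21, 325, 114]);
translate([359, 318, 21]) cube([21, 325, 114]);


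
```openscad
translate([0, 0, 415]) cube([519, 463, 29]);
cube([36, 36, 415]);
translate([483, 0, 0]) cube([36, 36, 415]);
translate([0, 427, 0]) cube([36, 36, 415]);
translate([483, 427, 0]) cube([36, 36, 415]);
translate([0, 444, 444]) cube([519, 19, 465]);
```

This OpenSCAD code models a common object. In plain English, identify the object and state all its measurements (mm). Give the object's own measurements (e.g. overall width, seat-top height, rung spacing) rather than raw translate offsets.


A chair. The seat is a 519×463×29 mm slab with its top at z = 444 mm, on four 36×36 mm corner legs (flush with the seat edges, standing on z = 0). A flat backrest 19 mm thick, 465 mm tall, spans the full seat width and rises from the seat top along its +y edge, rear face flush with the rear of the seat.


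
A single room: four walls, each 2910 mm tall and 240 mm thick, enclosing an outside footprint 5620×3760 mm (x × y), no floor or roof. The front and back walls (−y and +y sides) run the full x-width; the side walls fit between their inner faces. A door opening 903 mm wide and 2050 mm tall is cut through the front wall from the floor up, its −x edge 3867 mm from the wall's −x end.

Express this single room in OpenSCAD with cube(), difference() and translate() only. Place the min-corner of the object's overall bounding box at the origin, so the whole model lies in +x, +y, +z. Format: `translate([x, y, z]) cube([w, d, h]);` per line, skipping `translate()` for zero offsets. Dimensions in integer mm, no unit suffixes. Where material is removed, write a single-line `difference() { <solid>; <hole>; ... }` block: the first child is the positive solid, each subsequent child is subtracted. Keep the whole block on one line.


difference() { cube([5620, 240, 2910]); translate([3867, 0, 0]) cube([903, 240, 2050]); }
translate([0, 3520, 0]) cube([5620, 240, 2910]);
translate([0, 240, 0]) cube([240, 3280, 2910]);
translate([5380, 240, 0]) cube([240, 3280, 2910]);


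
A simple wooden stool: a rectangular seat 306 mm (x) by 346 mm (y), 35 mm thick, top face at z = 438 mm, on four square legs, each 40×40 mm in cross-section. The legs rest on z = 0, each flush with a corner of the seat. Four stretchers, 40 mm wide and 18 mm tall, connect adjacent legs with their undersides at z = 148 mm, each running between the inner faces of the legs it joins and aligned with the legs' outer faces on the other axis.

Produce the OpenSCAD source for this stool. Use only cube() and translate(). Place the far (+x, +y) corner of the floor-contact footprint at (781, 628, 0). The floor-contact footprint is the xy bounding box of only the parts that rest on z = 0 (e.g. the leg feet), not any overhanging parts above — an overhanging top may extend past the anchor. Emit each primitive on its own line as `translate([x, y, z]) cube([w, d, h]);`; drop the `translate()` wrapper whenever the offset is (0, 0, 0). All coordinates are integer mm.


translate([475, 282, 403]) cube([306, 346, 35]);
translate([475, 282, 0]) cube([40, 40, 403]);
translate([741, 282, 0]) cube([40, 40, 403]);
translate([475, 588, 0]) cube([40, 40, 403]);
translate([741, 588, 0]) cube([40, 40, 403]);
translate([515, 282, 148]) cube([226, 40, 18]);
translate([515, 588, 148]) cube([226, 40, 18]);
translate([475, 322, 148]) cube([40, 266, 18]);
translate([741, 322, 148]) cube([40, 266, 18]);


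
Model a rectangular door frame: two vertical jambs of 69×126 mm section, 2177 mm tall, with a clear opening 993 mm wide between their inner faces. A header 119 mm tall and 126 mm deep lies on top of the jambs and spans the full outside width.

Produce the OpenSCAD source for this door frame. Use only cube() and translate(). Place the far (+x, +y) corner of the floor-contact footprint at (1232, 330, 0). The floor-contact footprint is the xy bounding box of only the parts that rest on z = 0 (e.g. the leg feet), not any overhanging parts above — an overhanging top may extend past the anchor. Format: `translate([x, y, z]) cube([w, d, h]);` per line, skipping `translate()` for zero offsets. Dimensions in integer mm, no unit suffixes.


translate([101, 204, 0]) cube([69, 126, 2177]);
translate([1163, 204, 0]) cube([69, 126, 2177]);
translate([101, 204, 2177]) cube([1131, 126, 119]);


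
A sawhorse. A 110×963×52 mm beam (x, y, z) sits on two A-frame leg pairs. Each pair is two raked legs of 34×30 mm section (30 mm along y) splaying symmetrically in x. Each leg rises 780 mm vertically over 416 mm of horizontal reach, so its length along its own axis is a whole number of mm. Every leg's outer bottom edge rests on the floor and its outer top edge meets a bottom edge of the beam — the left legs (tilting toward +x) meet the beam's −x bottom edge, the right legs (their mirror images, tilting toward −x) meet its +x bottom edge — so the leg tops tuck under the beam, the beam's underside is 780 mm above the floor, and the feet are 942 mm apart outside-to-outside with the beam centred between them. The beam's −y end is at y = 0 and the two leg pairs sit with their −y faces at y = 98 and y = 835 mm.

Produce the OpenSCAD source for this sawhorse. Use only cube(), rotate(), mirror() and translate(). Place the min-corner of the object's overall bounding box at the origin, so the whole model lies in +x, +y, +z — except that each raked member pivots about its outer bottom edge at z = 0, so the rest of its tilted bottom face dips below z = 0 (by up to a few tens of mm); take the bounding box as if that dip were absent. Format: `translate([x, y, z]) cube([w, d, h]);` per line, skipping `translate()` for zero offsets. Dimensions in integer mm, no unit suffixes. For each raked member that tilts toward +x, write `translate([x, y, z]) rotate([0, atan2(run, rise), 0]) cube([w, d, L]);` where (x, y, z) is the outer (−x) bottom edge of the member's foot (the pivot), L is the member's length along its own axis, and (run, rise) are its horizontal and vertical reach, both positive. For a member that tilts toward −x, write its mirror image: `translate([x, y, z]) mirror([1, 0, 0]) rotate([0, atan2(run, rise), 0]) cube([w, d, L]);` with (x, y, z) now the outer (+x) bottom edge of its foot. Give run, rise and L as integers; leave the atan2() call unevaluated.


translate([416, 0, 780]) cube([110, 963, 52]);
translate([0, 98, 0]) rotate([0, atan2(416, 780), 0]) cube([34, 30, 884]);
translate([942, 98, 0]) mirror([1, 0, 0]) rotate([0, atan2(416, 780), 0]) cube([34, 30, 884]);
translate([0, 835, 0]) rotate([0, atan2(416, 780), 0]) cube([34, 30, 884]);
translate([942, 835, 0]) mirror([1, 0, 0]) rotate([0, atan2(416, 780), 0]) cube([34, 30, 884]);


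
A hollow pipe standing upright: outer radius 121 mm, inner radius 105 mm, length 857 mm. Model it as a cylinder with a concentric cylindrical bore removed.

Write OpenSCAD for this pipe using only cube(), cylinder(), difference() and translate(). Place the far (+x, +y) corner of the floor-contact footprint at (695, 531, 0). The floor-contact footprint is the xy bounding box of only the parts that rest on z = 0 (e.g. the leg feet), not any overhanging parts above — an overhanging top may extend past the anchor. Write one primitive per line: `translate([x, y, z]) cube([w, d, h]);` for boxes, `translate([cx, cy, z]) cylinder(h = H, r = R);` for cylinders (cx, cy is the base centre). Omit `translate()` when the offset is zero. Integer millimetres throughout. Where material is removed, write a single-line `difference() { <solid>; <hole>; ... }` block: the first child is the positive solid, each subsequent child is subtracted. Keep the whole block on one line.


difference() { translate([574, 410, 0]) cylinder(h = 857, r = 121); translate([574, 410, 0]) cylinder(h = 857, r = 105); }
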